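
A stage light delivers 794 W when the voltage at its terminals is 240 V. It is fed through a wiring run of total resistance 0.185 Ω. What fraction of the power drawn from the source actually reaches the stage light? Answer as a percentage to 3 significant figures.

I = P / V = 794 / 240 = 3.308 A through the wiring run.
P_line = I² R_line = (3.308)² × 0.185 = 2.025 W
P_source = P_load + P_line = 794.0 + 2.025 = 796.0 W
η = P_load / P_source = 794.0 / 796.0 = 0.9975

99.7 %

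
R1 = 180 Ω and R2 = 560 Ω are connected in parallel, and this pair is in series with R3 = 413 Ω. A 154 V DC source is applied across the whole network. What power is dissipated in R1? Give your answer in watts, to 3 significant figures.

8.10 W

Reduce the parallel combination to a single R_p; the circuit then becomes R_p in series with the remaining resistor.
R_p = (180×560)/(180+560) = 136.2 Ω
R_total = R_p + 413 = 136.2 + 413 = 549.2 Ω
I = V / R_total = 154 / 549.2 = 0.2804 A
Voltage across the parallel pair: V_p = I × R_p = 0.2804 × 136.2 = 38.19 V
Use P = V²/R for R1 with V = V_p.
P_R1 = (38.19)² / 180 = 8.105 W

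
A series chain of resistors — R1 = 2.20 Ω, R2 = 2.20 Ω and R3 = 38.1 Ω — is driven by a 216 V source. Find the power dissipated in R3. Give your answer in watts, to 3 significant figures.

Series elements share the same current, so find I first, then use P = I²R.
R_total = 2.20 + 2.20 + 38.1 = 42.50 Ω
I = V / R_total = 216 / 42.50 = 5.082 A
P_R3 = I² × R3 = (5.082)² × 38.1 = 984.1 W

984 W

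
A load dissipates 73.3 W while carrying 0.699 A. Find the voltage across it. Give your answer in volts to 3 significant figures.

105 V

The two known quantities fix the third via V = P / I.
V = 73.3 / 0.6990 = 104.9 V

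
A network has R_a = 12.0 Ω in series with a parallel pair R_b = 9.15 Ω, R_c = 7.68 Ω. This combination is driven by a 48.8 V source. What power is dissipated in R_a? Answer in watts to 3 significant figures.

Collapse R_b‖R_c to a single equivalent, reducing the network to two series elements.
R_p = (9.15×7.68)/(9.15+7.68) = 4.175 Ω
R_total = 12.0 + 4.175 = 16.18 Ω
I = V / R_total = 48.8 / 16.18 = 3.017 A
R_a is in the main series path, so its power is I²R_a.
P_R_a = (3.017)² × 12.0 = 109.2 W

109 W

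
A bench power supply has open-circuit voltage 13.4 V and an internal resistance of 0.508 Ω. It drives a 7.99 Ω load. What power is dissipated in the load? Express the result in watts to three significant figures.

With r and R in series, I = ε/(r+R); the load dissipates I²R.
I = ε / (r + R) = 13.4 / (0.508 + 7.99) = 1.577 A
P_load = I² R = (1.577)² × 7.99 = 19.87 W

19.9 W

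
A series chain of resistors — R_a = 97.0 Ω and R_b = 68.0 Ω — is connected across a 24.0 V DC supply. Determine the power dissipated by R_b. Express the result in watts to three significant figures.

Every series element carries the same I. Get I from the total resistance, then P = I² × R_b.
R_total = 97.0 + 68.0 = 165.0 Ω
I = V / R_total = 24.0 / 165.0 = 0.1455 A
P_R_b = I² × R_b = (0.1455)² × 68.0 = 1.439 W

1.44 W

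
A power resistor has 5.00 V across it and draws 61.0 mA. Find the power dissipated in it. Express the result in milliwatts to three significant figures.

305 mW

With V and I both given, power follows immediately from P = V I.
P = 5.00 V × 0.06100 A = 0.3050 W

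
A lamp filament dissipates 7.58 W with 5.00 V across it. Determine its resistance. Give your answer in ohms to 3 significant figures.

3.30 Ω

The two known quantities fix the third via R = V² / P.
R = (5.00)² / 7.58 = 3.298 Ω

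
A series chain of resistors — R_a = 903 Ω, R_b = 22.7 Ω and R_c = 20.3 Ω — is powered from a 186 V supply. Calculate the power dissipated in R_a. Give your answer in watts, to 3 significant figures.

The current is common to all series resistors; compute it, then apply P = I²R for the target.
R_total = 903 + 22.7 + 20.3 = 946.0 Ω
I = V / R_total = 186 / 946.0 = 0.1966 A
P_R_a = I² × R_a = (0.1966)² × 903 = 34.91 W

34.9 W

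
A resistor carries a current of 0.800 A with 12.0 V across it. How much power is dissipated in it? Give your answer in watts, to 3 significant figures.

9.60 W

Both the voltage across and the current through the element are known, so P = V I applies directly.
P = 12.0 V × 0.8000 A = 9.600 W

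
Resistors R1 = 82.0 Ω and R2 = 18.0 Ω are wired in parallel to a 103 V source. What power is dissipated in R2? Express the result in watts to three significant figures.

589 W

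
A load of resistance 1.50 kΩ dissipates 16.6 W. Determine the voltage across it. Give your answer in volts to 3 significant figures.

Inverting the appropriate power form: V = √(P R).
V = √(16.6 × 1500) = 157.8 V

158 V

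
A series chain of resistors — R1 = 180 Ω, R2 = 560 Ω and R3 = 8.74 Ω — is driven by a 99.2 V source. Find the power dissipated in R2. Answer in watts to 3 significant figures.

Every series element carries the same I. Get I from the total resistance, then P = I² × R2.
R_total = 180 + 560 + 8.74 = 748.7 Ω
I = V / R_total = 99.2 / 748.7 = 0.1325 A
P_R2 = I² × R2 = (0.1325)² × 560 = 9.830 W

9.83 W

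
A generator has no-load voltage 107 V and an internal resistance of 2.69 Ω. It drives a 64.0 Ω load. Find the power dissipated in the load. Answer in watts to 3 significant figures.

With r and R in series, I = ε/(r+R); the load dissipates I²R.
I = ε / (r + R) = 107 / (2.69 + 64.0) = 1.604 A
P_load = I² R = (1.604)² × 64.0 = 164.8 W

165 W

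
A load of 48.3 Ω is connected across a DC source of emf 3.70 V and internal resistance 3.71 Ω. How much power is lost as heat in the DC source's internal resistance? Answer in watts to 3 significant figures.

r is in series with the load, so it carries the full circuit current — the loss in it is I²r.
I = ε / (r + R) = 3.70 / (3.71 + 48.3) = 0.07114 A
P_int = I² r = (0.07114)² × 3.71 = 0.01878 W

0.0188 W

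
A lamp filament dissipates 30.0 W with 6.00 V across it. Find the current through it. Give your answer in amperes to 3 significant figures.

Inverting the appropriate power form: I = P / V.
I = 30.0 / 6.00 = 5.000 A

5.00 A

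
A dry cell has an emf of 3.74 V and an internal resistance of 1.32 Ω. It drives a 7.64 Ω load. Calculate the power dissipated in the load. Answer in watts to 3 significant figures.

1.33 W

With r and R in series, I = ε/(r+R); the load dissipates I²R.
I = ε / (r + R) = 3.74 / (1.32 + 7.64) = 0.4174 A
P_load = I² R = (0.4174)² × 7.64 = 1.331 W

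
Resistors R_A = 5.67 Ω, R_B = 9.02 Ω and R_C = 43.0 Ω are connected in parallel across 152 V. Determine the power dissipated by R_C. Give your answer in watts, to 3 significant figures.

R_C sits directly across the source, so P = V²/R with V = 152 V.
P_R_C = V² / R_C = (152)² / 43.0 Ω = 537.3 W

537 W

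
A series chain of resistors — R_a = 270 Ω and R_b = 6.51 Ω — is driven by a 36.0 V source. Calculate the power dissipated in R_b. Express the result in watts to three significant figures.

0.110 W

Every series element carries the same I. Get I from the total resistance, then P = I² × R_b.
R_total = 270 + 6.51 = 276.5 Ω
I = V / R_total = 36.0 / 276.5 = 0.1302 A
P_R_b = I² × R_b = (0.1302)² × 6.51 = 0.1103 W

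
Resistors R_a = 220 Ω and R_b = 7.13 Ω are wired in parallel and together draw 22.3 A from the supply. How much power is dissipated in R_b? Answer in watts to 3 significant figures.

The branches share the same voltage, but only the total current is given — find V from the equivalent resistance first.
1/R_eq = 1/220 + 1/7.13 ⇒ R_eq = 6.906 Ω
V = I_total × R_eq = 22.30 × 6.906 = 154.0 V
P_R_b = V² / R_b = (154.0)² / 7.13 = 3327 W

3330 W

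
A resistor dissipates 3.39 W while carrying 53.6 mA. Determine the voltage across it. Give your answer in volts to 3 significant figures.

Inverting the appropriate power form: V = P / I.
V = 3.39 / 0.05360 = 63.25 V

63.2 V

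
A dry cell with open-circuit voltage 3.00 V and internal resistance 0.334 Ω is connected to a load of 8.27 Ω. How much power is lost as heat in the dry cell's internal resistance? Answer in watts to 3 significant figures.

0.0406 W

r is in series with the load, so it carries the full circuit current — the loss in it is I²r.
I = ε / (r + R) = 3.00 / (0.334 + 8.27) = 0.3487 A
P_int = I² r = (0.3487)² × 0.334 = 0.04061 W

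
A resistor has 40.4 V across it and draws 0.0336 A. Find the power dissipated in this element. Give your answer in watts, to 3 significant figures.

1.36 W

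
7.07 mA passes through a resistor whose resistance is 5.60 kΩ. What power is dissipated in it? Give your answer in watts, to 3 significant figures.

Knowing I and R, the power is just I²R — no need to find V first.
P = (0.007070 A)² × 5600 Ω = 0.2799 W

0.280 W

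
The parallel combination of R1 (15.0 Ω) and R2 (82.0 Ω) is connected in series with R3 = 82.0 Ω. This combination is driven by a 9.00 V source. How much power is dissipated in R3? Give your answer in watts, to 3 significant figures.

0.741 W

Collapse the R1‖R2 pair into one equivalent R_p; then R_p and R3 form a series string.
R_p = (15.0×82.0)/(15.0+82.0) = 12.68 Ω
R_total = R_p + 82.0 = 12.68 + 82.0 = 94.68 Ω
I = V / R_total = 9.00 / 94.68 = 0.09506 A
R3 is the series element, so its power is I²R.
P_R3 = (0.09506)² × 82.0 = 0.7409 W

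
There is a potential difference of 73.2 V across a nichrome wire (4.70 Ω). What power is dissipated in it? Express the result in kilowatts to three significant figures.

Voltage and resistance are given, so P = V²/R is the one-step route.
P = (73.2 V)² / 4.70 Ω = 1140 W

1.14 kW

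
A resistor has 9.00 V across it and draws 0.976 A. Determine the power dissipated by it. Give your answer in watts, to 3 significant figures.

8.78 W

Both the voltage across and the current through the element are known, so P = V I applies directly.
P = 9.00 V × 0.9760 A = 8.784 W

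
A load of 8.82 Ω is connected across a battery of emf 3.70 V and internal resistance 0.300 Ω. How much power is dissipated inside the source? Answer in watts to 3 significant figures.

The source's internal resistance is just another series element carrying I; its dissipation is I²r.
I = ε / (r + R) = 3.70 / (0.300 + 8.82) = 0.4057 A
P_int = I² r = (0.4057)² × 0.300 = 0.04938 W

0.0494 W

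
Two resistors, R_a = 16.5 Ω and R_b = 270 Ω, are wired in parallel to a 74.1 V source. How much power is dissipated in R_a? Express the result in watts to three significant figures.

333 W

Every branch has 74.1 V across it, so for R_a the power is simply V²/R.
P_R_a = V² / R_a = (74.1)² / 16.5 Ω = 332.8 W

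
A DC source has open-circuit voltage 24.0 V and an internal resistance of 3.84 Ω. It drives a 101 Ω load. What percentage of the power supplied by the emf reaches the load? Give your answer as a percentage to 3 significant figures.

96.3 %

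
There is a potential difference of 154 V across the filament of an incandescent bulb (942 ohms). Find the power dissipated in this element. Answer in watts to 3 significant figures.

V and R are stated; P = V²/R avoids computing the current.
P = (154 V)² / 942 Ω = 25.18 W

25.2 W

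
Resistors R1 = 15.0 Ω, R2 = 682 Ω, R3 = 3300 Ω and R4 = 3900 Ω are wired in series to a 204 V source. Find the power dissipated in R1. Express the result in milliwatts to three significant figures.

Series elements share the same current, so find I first, then use P = I²R.
R_total = 15.0 + 682 + 3300 + 3900 = 7897 Ω
I = V / R_total = 204 / 7897 = 0.02583 A
P_R1 = I² × R1 = (0.02583)² × 15.0 = 0.01001 W

10.0 mW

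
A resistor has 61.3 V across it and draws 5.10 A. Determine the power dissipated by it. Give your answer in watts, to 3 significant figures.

V and I are known directly — P = V I, no intermediate step needed.
P = 61.3 V × 5.100 A = 312.6 W

313 W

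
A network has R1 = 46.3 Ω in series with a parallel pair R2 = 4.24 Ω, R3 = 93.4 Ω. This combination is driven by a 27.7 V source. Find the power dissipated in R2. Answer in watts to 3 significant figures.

First combine the parallel branches into one equivalent R_p, then R1 + R_p is a series pair.
R_p = (4.24×93.4)/(4.24+93.4) = 4.056 Ω
R_total = 46.3 + 4.056 = 50.36 Ω
I = V / R_total = 27.7 / 50.36 = 0.5501 A
Voltage across the parallel pair: V_p = I × R_p = 0.5501 × 4.056 = 2.231 V
R2 is across V_p, so use P = V²/R for that branch.
P_R2 = (2.231)² / 4.24 = 1.174 W

1.17 W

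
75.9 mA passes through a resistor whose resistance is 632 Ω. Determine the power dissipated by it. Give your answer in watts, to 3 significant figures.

3.64 W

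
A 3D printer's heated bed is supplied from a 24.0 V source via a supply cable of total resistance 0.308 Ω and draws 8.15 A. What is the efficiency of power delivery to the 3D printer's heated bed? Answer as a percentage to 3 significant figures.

89.5 %

The supply cable carries the full 8.15 A.
P_line = I² R_line = (8.150)² × 0.308 = 20.46 W
P_source = V I = 24.0 × 8.150 = 195.6 W; P_load = 175.1 W
η = P_load / P_source = 175.1 / 195.6 = 0.8954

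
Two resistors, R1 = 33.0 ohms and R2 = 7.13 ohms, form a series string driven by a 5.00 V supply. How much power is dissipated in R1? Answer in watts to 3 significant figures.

Series elements share the same current, so find I first, then use P = I²R.
R_total = 33.0 + 7.13 = 40.13 Ω
I = V / R_total = 5.00 / 40.13 = 0.1246 A
P_R1 = I² × R1 = (0.1246)² × 33.0 = 0.5123 W

0.512 W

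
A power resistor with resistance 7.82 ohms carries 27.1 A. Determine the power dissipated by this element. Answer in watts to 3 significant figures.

Current and resistance are given, so P = I²R is the direct form.
P = (27.10 A)² × 7.82 Ω = 5743 W

5740 W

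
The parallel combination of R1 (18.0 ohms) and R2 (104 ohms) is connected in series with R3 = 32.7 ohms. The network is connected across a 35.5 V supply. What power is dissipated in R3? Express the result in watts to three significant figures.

First find R_p for the parallel pair, then treat R_p + R3 as a series loop.
R_p = (18.0×104)/(18.0+104) = 15.34 Ω
R_total = R_p + 32.7 = 15.34 + 32.7 = 48.04 Ω
I = V / R_total = 35.5 / 48.04 = 0.7389 A
All the supply current flows through R3; use P = I²R3.
P_R3 = (0.7389)² × 32.7 = 17.85 W

17.9 W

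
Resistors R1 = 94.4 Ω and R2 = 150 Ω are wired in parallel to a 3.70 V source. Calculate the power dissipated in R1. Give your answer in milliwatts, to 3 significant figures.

145 mW

Every branch has 3.70 V across it, so for R1 the power is simply V²/R.
P_R1 = V² / R1 = (3.70)² / 94.4 Ω = 0.1450 W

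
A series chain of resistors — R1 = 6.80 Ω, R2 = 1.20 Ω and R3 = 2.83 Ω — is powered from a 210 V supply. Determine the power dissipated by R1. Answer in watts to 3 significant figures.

2560 W

The current is common to all series resistors; compute it, then apply P = I²R for the target.
R_total = 6.80 + 1.20 + 2.83 = 10.83 Ω
I = V / R_total = 210 / 10.83 = 19.39 A
P_R1 = I² × R1 = (19.39)² × 6.80 = 2557 W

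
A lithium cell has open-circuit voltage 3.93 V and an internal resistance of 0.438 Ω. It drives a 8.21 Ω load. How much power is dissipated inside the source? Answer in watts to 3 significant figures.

0.0905 W

The source's internal resistance is just another series element carrying I; its dissipation is I²r.
I = ε / (r + R) = 3.93 / (0.438 + 8.21) = 0.4544 A
P_int = I² r = (0.4544)² × 0.438 = 0.09045 W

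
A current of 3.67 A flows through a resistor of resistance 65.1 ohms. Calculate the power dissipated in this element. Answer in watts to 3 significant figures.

With I and R stated, P = I²R applies in one step.
P = (3.670 A)² × 65.1 Ω = 876.8 W

877 W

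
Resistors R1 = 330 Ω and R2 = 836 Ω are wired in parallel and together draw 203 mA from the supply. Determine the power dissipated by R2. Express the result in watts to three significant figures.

2.76 W

Parallel branches share V, not I — compute V via R_eq, then use V²/R for the target branch.
1/R_eq = 1/330 + 1/836 ⇒ R_eq = 236.6 Ω
V = I_total × R_eq = 0.2030 × 236.6 = 48.03 V
P_R2 = V² / R2 = (48.03)² / 836 = 2.759 W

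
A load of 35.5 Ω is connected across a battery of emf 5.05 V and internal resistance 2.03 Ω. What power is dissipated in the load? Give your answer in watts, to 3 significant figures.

0.643 W

The internal resistance and the load are in series, so the same I flows through both; get I from ε/(r+R), then I²R for the load.
I = ε / (r + R) = 5.05 / (2.03 + 35.5) = 0.1346 A
P_load = I² R = (0.1346)² × 35.5 = 0.6428 W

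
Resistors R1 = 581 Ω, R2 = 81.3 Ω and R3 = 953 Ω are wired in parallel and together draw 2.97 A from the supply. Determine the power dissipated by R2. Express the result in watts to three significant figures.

Only the total current is stated, so first find the parallel equivalent to get the voltage across the combination.
1/R_eq = 1/581 + 1/81.3 + 1/953 ⇒ R_eq = 66.35 Ω
V = I_total × R_eq = 2.970 × 66.35 = 197.1 V
P_R2 = V² / R2 = (197.1)² / 81.3 = 477.7 W

478 W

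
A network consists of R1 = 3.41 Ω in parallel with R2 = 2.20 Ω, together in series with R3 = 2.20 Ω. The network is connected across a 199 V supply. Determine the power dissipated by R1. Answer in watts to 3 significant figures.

Reduce the parallel combination to a single R_p; the circuit then becomes R_p in series with the remaining resistor.
R_p = (3.41×2.20)/(3.41+2.20) = 1.337 Ω
R_total = R_p + 2.20 = 1.337 + 2.20 = 3.537 Ω
I = V / R_total = 199 / 3.537 = 56.26 A
Voltage across the parallel pair: V_p = I × R_p = 56.26 × 1.337 = 75.23 V
R1 sits across V_p; its power is V_p²/R.
P_R1 = (75.23)² / 3.41 = 1660 W

1660 W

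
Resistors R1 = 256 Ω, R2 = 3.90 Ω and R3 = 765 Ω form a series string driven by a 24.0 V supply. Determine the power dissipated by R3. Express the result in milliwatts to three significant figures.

419 mW

Every series element carries the same I. Get I from the total resistance, then P = I² × R3.
R_total = 256 + 3.90 + 765 = 1025 Ω
I = V / R_total = 24.0 / 1025 = 0.02342 A
P_R3 = I² × R3 = (0.02342)² × 765 = 0.4195 W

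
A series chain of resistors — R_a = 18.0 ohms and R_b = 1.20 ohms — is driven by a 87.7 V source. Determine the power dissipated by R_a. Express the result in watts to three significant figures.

376 W

The current is common to all series resistors; compute it, then apply P = I²R for the target.
R_total = 18.0 + 1.20 = 19.20 Ω
I = V / R_total = 87.7 / 19.20 = 4.568 A
P_R_a = I² × R_a = (4.568)² × 18.0 = 375.6 W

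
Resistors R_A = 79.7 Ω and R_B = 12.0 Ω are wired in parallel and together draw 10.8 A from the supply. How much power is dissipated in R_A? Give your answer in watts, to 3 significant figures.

159 W

We need the common branch voltage; get it from I_total × R_eq, then P = V²/R for the branch.
1/R_eq = 1/79.7 + 1/12.0 ⇒ R_eq = 10.43 Ω
V = I_total × R_eq = 10.80 × 10.43 = 112.6 V
P_R_A = V² / R_A = (112.6)² / 79.7 = 159.2 W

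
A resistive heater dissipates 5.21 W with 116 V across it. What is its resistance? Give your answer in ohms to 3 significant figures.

The two known quantities fix the third via R = V² / P.
R = (116)² / 5.21 = 2583 Ω

2580 Ω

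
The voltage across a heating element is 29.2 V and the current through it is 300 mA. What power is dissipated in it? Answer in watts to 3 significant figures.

8.76 W

Since both terminal voltage and current are stated, P = V I gives the power in one step.
P = 29.2 V × 0.3000 A = 8.760 W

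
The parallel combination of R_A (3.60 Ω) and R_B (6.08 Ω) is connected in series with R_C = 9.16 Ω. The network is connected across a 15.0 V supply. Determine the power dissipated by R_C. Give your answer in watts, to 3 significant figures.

First find R_p for the parallel pair, then treat R_p + R_C as a series loop.
R_p = (3.60×6.08)/(3.60+6.08) = 2.261 Ω
R_total = R_p + 9.16 = 2.261 + 9.16 = 11.42 Ω
I = V / R_total = 15.0 / 11.42 = 1.313 A
R_C is the series element, so its power is I²R.
P_R_C = (1.313)² × 9.16 = 15.80 W

15.8 W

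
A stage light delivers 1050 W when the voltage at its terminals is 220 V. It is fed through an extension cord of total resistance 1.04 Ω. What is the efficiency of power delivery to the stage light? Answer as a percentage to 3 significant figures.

I = P / V = 1050 / 220 = 4.773 A through the extension cord.
P_line = I² R_line = (4.773)² × 1.04 = 23.69 W
P_source = P_load + P_line = 1050 + 23.69 = 1074 W
η = P_load / P_source = 1050 / 1074 = 0.9779

97.8 %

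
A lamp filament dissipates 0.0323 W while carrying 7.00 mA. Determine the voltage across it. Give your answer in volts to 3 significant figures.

Rearranging the power relation for the two known quantities gives V = P / I.
V = 0.0323 / 0.007000 = 4.614 V

4.61 V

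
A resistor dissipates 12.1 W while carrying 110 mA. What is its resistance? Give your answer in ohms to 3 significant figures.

Rearranging the power relation for the two known quantities gives R = P / I².
R = 12.1 / (0.1100)² = 1000 Ω

1000 Ω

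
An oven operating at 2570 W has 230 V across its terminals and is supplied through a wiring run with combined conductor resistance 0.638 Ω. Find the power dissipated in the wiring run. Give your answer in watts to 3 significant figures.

The wiring run is a series resistance carrying the load current; its dissipation is I²R_line.
I = P / V = 2570 / 230 = 11.17 A through the wiring run.
P_line = I² R_line = (11.17)² × 0.638 = 79.66 W

79.7 W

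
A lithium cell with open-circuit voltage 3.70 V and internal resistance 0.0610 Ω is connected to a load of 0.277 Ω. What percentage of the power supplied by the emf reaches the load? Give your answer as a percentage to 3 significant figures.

82.0 %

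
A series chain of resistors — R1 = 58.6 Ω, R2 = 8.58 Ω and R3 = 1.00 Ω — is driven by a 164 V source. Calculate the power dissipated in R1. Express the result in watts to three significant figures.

339 W

The current is common to all series resistors; compute it, then apply P = I²R for the target.
R_total = 58.6 + 8.58 + 1.00 = 68.18 Ω
I = V / R_total = 164 / 68.18 = 2.405 A
P_R1 = I² × R1 = (2.405)² × 58.6 = 339.1 W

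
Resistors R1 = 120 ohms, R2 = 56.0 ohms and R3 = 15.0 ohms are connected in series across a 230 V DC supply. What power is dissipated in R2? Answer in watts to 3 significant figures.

Since the resistors are in series they all carry the loop current I = V/R_total; the power in any one is I²R.
R_total = 120 + 56.0 + 15.0 = 191.0 Ω
I = V / R_total = 230 / 191.0 = 1.204 A
P_R2 = I² × R2 = (1.204)² × 56.0 = 81.20 W

81.2 W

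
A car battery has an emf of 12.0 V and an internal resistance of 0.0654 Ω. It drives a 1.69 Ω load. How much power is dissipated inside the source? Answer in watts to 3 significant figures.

The source's internal resistance is just another series element carrying I; its dissipation is I²r.
I = ε / (r + R) = 12.0 / (0.0654 + 1.69) = 6.836 A
P_int = I² r = (6.836)² × 0.0654 = 3.056 W

3.06 W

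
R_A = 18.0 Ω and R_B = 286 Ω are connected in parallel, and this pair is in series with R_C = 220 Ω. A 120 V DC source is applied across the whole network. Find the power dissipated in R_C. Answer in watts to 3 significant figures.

56.4 W

Collapse the R_A‖R_B pair into one equivalent R_p; then R_p and R_C form a series string.
R_p = (18.0×286)/(18.0+286) = 16.93 Ω
R_total = R_p + 220 = 16.93 + 220 = 236.9 Ω
I = V / R_total = 120 / 236.9 = 0.5065 A
R_C carries the full series current, so P = I²R.
P_R_C = (0.5065)² × 220 = 56.43 W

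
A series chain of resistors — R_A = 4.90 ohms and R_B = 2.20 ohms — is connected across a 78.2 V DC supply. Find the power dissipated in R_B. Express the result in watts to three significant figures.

Since the resistors are in series they all carry the loop current I = V/R_total; the power in any one is I²R.
R_total = 4.90 + 2.20 = 7.100 Ω
I = V / R_total = 78.2 / 7.100 = 11.01 A
P_R_B = I² × R_B = (11.01)² × 2.20 = 266.9 W

267 W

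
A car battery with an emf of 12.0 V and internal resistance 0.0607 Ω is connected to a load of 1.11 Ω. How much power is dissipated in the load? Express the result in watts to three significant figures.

With r and R in series, I = ε/(r+R); the load dissipates I²R.
I = ε / (r + R) = 12.0 / (0.0607 + 1.11) = 10.25 A
P_load = I² R = (10.25)² × 1.11 = 116.6 W

117 W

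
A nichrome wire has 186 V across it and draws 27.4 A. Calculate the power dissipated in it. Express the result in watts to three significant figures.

5100 W

Both the voltage across and the current through the element are known, so P = V I applies directly.
P = 186 V × 27.40 A = 5096 W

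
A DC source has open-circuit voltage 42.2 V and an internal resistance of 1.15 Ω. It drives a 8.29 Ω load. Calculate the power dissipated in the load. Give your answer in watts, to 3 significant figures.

166 W

The internal resistance and the load are in series, so the same I flows through both; get I from ε/(r+R), then I²R for the load.
I = ε / (r + R) = 42.2 / (1.15 + 8.29) = 4.470 A
P_load = I² R = (4.470)² × 8.29 = 165.7 W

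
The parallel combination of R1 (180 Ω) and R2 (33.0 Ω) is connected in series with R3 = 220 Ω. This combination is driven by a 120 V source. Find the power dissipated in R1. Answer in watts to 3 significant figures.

Combine R1 and R2 into their parallel equivalent first, reducing the network to two series resistors.
R_p = (180×33.0)/(180+33.0) = 27.89 Ω
R_total = R_p + 220 = 27.89 + 220 = 247.9 Ω
I = V / R_total = 120 / 247.9 = 0.4841 A
Voltage across the parallel pair: V_p = I × R_p = 0.4841 × 27.89 = 13.50 V
R1 sits across V_p; its power is V_p²/R.
P_R1 = (13.50)² / 180 = 1.012 W

1.01 W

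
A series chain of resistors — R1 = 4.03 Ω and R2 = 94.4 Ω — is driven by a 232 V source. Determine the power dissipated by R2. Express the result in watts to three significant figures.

524 W

Every series element carries the same I. Get I from the total resistance, then P = I² × R2.
R_total = 4.03 + 94.4 = 98.43 Ω
I = V / R_total = 232 / 98.43 = 2.357 A
P_R2 = I² × R2 = (2.357)² × 94.4 = 524.4 W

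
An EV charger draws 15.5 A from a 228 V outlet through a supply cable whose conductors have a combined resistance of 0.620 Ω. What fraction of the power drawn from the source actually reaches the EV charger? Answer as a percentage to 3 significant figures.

The supply cable carries the full 15.5 A.
P_line = I² R_line = (15.50)² × 0.620 = 149.0 W
P_source = V I = 228 × 15.50 = 3534 W; P_load = 3385 W
η = P_load / P_source = 3385 / 3534 = 0.9579

95.8 %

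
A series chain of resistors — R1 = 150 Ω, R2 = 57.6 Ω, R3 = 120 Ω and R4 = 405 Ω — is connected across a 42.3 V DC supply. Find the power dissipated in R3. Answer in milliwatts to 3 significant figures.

Every series element carries the same I. Get I from the total resistance, then P = I² × R3.
R_total = 150 + 57.6 + 120 + 405 = 732.6 Ω
I = V / R_total = 42.3 / 732.6 = 0.05774 A
P_R3 = I² × R3 = (0.05774)² × 120 = 0.4001 W

400 mW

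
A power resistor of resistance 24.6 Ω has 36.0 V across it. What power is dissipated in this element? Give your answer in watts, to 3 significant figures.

We know the drop across the element and its resistance — P = V²/R, one step.
P = (36.0 V)² / 24.6 Ω = 52.68 W

52.7 W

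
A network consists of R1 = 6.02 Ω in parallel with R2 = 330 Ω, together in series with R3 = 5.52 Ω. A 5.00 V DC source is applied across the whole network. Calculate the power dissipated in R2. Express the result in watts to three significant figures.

0.0203 W

Reduce the parallel combination to a single R_p; the circuit then becomes R_p in series with the remaining resistor.
R_p = (6.02×330)/(6.02+330) = 5.912 Ω
R_total = R_p + 5.52 = 5.912 + 5.52 = 11.43 Ω
I = V / R_total = 5.00 / 11.43 = 0.4374 A
Voltage across the parallel pair: V_p = I × R_p = 0.4374 × 5.912 = 2.586 V
R2 has V_p across it, so P = V_p²/R2.
P_R2 = (2.586)² / 330 = 0.02026 W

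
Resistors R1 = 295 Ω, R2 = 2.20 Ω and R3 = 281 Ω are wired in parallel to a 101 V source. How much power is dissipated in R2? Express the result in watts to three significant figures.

4640 W

Each parallel branch sees the full supply voltage, so P = V²/R applies directly to the target branch.
P_R2 = V² / R2 = (101)² / 2.20 Ω = 4637 W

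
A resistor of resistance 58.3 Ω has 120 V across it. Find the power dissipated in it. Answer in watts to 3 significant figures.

With V across and R both known, P = V²/R gives the dissipation directly.
P = (120 V)² / 58.3 Ω = 247.0 W

247 W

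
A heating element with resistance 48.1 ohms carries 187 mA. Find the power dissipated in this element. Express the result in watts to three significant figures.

The current through and the resistance of the element are both given; use P = I²R.
P = (0.1870 A)² × 48.1 Ω = 1.682 W

1.68 W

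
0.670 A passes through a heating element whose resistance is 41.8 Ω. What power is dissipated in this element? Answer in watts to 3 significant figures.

Knowing I and R, the power is just I²R — no need to find V first.
P = (0.6700 A)² × 41.8 Ω = 18.76 W

18.8 W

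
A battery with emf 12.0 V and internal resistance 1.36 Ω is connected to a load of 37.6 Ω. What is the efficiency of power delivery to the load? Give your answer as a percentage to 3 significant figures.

96.5 %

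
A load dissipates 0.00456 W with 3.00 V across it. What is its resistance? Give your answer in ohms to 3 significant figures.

Rearranging the power relation for the two known quantities gives R = V² / P.
R = (3.00)² / 0.00456 = 1974 Ω

1970 Ω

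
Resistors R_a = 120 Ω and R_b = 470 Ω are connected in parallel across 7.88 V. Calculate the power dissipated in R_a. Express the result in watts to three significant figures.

0.517 W

R_a sits directly across the source, so P = V²/R with V = 7.88 V.
P_R_a = V² / R_a = (7.88)² / 120 Ω = 0.5175 W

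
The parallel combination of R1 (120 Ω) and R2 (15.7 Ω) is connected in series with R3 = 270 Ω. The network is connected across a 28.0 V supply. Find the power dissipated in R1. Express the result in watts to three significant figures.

0.0156 W

Reduce the parallel combination to a single R_p; the circuit then becomes R_p in series with the remaining resistor.
R_p = (120×15.7)/(120+15.7) = 13.88 Ω
R_total = R_p + 270 = 13.88 + 270 = 283.9 Ω
I = V / R_total = 28.0 / 283.9 = 0.09863 A
Voltage across the parallel pair: V_p = I × R_p = 0.09863 × 13.88 = 1.369 V
R1 sits across V_p; its power is V_p²/R.
P_R1 = (1.369)² / 120 = 0.01563 W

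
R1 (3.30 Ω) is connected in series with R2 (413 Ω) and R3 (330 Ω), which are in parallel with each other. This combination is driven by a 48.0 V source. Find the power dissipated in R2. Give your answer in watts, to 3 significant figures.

Reduce the parallel pair to R_p first; the network is then a simple series string.
R_p = (413×330)/(413+330) = 183.4 Ω
R_total = 3.30 + 183.4 = 186.7 Ω
I = V / R_total = 48.0 / 186.7 = 0.2571 A
Voltage across the parallel pair: V_p = I × R_p = 0.2571 × 183.4 = 47.15 V
With V_p across R2, its power is V_p²/R2.
P_R2 = (47.15)² / 413 = 5.383 W

5.38 W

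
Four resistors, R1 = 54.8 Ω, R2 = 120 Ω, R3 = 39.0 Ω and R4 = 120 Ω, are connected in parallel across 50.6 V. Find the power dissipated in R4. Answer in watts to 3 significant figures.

21.3 W

Each parallel branch sees the full supply voltage, so P = V²/R applies directly to the target branch.
P_R4 = V² / R4 = (50.6)² / 120 Ω = 21.34 W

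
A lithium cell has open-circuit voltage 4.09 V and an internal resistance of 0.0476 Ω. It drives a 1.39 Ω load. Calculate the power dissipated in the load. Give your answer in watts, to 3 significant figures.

11.3 W

Find the circuit current first, then P = I²R for the load (series elements share I).
I = ε / (r + R) = 4.09 / (0.0476 + 1.39) = 2.845 A
P_load = I² R = (2.845)² × 1.39 = 11.25 W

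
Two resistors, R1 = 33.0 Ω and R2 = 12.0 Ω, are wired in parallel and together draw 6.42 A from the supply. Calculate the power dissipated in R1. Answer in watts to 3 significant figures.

Only the total current is stated, so first find the parallel equivalent to get the voltage across the combination.
1/R_eq = 1/33.0 + 1/12.0 ⇒ R_eq = 8.800 Ω
V = I_total × R_eq = 6.420 × 8.800 = 56.50 V
P_R1 = V² / R1 = (56.50)² / 33.0 = 96.72 W

96.7 W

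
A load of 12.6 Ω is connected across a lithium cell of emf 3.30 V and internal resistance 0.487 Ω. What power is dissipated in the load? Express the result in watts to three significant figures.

0.801 W

The internal resistance and the load are in series, so the same I flows through both; get I from ε/(r+R), then I²R for the load.
I = ε / (r + R) = 3.30 / (0.487 + 12.6) = 0.2522 A
P_load = I² R = (0.2522)² × 12.6 = 0.8012 W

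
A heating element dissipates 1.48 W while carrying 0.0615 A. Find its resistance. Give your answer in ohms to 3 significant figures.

391 Ω

The two known quantities fix the third via R = P / I².
R = 1.48 / (0.06150)² = 391.3 Ω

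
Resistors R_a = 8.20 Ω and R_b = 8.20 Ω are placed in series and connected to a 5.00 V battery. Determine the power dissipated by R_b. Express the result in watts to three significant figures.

The current is common to all series resistors; compute it, then apply P = I²R for the target.
R_total = 8.20 + 8.20 = 16.40 Ω
I = V / R_total = 5.00 / 16.40 = 0.3049 A
P_R_b = I² × R_b = (0.3049)² × 8.20 = 0.7622 W

0.762 W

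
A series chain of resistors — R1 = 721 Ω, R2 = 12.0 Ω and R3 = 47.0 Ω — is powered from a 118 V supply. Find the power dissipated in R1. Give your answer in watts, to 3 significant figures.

Every series element carries the same I. Get I from the total resistance, then P = I² × R1.
R_total = 721 + 12.0 + 47.0 = 780.0 Ω
I = V / R_total = 118 / 780.0 = 0.1513 A
P_R1 = I² × R1 = (0.1513)² × 721 = 16.50 W

16.5 W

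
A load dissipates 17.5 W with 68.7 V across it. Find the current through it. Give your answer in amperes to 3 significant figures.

The two known quantities fix the third via I = P / V.
I = 17.5 / 68.7 = 0.2547 A

0.255 A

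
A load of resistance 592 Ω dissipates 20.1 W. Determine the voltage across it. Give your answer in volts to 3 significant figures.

109 V

From P = V I = I²R = V²/R, with the two given quantities we get V = √(P R).
V = √(20.1 × 592) = 109.1 V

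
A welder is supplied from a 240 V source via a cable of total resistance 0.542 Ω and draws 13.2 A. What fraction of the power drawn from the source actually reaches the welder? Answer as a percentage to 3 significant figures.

97.0 %

The cable carries the full 13.2 A.
P_line = I² R_line = (13.20)² × 0.542 = 94.44 W
P_source = V I = 240 × 13.20 = 3168 W; P_load = 3074 W
η = P_load / P_source = 3074 / 3168 = 0.9702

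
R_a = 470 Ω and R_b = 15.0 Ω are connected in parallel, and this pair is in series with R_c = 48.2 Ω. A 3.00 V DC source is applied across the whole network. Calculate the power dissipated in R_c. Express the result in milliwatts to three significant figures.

Reduce the parallel combination to a single R_p; the circuit then becomes R_p in series with the remaining resistor.
R_p = (470×15.0)/(470+15.0) = 14.54 Ω
R_total = R_p + 48.2 = 14.54 + 48.2 = 62.74 Ω
I = V / R_total = 3.00 / 62.74 = 0.04782 A
R_c is the series element, so its power is I²R.
P_R_c = (0.04782)² × 48.2 = 0.1102 W

110 mW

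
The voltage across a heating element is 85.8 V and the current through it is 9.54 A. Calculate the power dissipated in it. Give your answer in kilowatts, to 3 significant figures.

0.819 kW

Both the voltage across and the current through the element are known, so P = V I applies directly.
P = 85.8 V × 9.540 A = 818.5 W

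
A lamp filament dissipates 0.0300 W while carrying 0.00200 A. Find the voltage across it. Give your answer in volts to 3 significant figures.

Rearranging the power relation for the two known quantities gives V = P / I.
V = 0.0300 / 0.002000 = 15.00 V

15.0 V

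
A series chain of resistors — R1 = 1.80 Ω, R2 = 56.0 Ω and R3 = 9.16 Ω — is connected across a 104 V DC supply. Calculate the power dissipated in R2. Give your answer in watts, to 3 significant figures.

135 W

In a series string the same current flows through every resistor — find that current, then P = I²R for the one we want.
R_total = 1.80 + 56.0 + 9.16 = 66.96 Ω
I = V / R_total = 104 / 66.96 = 1.553 A
P_R2 = I² × R2 = (1.553)² × 56.0 = 135.1 W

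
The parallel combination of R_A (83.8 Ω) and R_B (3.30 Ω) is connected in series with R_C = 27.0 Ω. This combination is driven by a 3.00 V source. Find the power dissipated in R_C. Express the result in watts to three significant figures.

0.267 W

Combine R_A and R_B into their parallel equivalent first, reducing the network to two series resistors.
R_p = (83.8×3.30)/(83.8+3.30) = 3.175 Ω
R_total = R_p + 27.0 = 3.175 + 27.0 = 30.17 Ω
I = V / R_total = 3.00 / 30.17 = 0.09942 A
R_C is the series element, so its power is I²R.
P_R_C = (0.09942)² × 27.0 = 0.2669 W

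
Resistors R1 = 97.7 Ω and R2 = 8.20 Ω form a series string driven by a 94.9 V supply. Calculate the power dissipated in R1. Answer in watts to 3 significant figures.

78.5 W

Since the resistors are in series they all carry the loop current I = V/R_total; the power in any one is I²R.
R_total = 97.7 + 8.20 = 105.9 Ω
I = V / R_total = 94.9 / 105.9 = 0.8961 A
P_R1 = I² × R1 = (0.8961)² × 97.7 = 78.46 W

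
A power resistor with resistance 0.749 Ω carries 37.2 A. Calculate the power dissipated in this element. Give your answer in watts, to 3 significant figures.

Knowing I and R, the power is just I²R — no need to find V first.
P = (37.20 A)² × 0.749 Ω = 1036 W

1040 W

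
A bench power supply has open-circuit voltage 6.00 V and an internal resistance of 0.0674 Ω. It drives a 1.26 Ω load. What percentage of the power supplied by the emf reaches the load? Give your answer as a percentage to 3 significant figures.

94.9 %

η = P_load/(P_load+P_int) = I²R/(I²R+I²r) = R/(R+r) — the I² cancels for series elements.
η = R / (R + r) = 1.26 / (1.26 + 0.0674) = 0.9492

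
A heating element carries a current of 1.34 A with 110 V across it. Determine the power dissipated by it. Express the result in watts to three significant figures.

Since both terminal voltage and current are stated, P = V I gives the power in one step.
P = 110 V × 1.340 A = 147.4 W

147 W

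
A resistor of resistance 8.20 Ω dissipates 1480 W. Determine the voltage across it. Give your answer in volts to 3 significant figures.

110 V

The two known quantities fix the third via V = √(P R).
V = √(1480 × 8.20) = 110.2 V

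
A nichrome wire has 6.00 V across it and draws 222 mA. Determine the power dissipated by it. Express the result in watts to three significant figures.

V and I are known directly — P = V I, no intermediate step needed.
P = 6.00 V × 0.2220 A = 1.332 W

1.33 W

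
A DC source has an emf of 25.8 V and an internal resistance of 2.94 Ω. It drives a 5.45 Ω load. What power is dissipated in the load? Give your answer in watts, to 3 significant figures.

Find the circuit current first, then P = I²R for the load (series elements share I).
I = ε / (r + R) = 25.8 / (2.94 + 5.45) = 3.075 A
P_load = I² R = (3.075)² × 5.45 = 51.54 W

51.5 W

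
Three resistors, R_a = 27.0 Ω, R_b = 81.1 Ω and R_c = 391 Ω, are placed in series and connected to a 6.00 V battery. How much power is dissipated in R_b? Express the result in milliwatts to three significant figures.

In a series string the same current flows through every resistor — find that current, then P = I²R for the one we want.
R_total = 27.0 + 81.1 + 391 = 499.1 Ω
I = V / R_total = 6.00 / 499.1 = 0.01202 A
P_R_b = I² × R_b = (0.01202)² × 81.1 = 0.01172 W

11.7 mW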